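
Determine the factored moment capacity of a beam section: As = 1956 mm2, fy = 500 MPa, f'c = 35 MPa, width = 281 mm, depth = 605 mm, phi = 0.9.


a = As * fy / (0.85 * f'c * b)
= 1956 * 500 / (0.85 * 35 * 281)
= 116.9891 mm
Mn = As * fy * (d - a/2) / 10^6
= 534.4823 kN-m
phi*Mn = 0.9 * 534.4823 = 481.03 kN-m

481.03


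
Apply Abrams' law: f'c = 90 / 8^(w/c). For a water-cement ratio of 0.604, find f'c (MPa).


f'c = 90 / 8^0.604
= 90 / 3.511
= 25.63 MPa

25.63


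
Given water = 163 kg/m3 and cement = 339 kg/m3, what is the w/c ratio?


w/c = water / cement
w/c = 163 / 339 = 0.481

0.481


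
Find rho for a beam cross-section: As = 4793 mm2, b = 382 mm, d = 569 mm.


rho = As / (b * d)
= 4793 / (382 * 569)
= 0.0221

0.0221


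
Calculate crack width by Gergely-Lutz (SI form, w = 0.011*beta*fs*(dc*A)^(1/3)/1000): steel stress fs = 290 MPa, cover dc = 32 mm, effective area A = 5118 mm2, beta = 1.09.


w = 0.011 * beta * fs * (dc * A)^(1/3) / 1000
= 0.011 * 1.09 * 290 * (32 * 5118)^(1/3) / 1000
= 0.19 mm

0.19


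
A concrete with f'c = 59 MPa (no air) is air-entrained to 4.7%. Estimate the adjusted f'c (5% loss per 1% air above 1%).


Strength loss = (4.7 - 1) * 5 = 18.5%
f'c = 59 * (1 - 18.5/100)
= 48.08 MPa

48.08


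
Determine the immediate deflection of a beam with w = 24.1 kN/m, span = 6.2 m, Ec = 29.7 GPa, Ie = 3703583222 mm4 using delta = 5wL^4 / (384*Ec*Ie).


Convert: L = 6.2 m = 6200 mm, Ec = 29.7 GPa = 29700 MPa
delta = 5 * 24.1 * 6200^4 / (384 * 29700 * 3703583222)
= 4.22 mm

4.22


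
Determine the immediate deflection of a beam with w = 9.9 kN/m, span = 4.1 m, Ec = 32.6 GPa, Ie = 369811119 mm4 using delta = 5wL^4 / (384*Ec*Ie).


Convert: L = 4.1 m = 4100 mm, Ec = 32.6 GPa = 32600 MPa
delta = 5 * 9.9 * 4100^4 / (384 * 32600 * 369811119)
= 3.02 mm

3.02


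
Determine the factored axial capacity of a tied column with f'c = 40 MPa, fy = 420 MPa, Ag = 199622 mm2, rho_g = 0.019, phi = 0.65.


Ast = rho * Ag = 0.019 * 199622 = 3792.818 mm2
phi*Pn = 0.65 * 0.80 * (0.85 * 40 * (199622 - 3792.818) + 420 * 3792.818) / 1000
= 4290.61 kN

4290.61


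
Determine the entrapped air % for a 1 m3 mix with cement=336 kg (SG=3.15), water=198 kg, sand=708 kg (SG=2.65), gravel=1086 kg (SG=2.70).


Vol cement = 336 / (3.15 * 1000) = 0.106667 m3
Vol water = 198 / 1000 = 0.198 m3
Vol sand = 708 / (2.65 * 1000) = 0.26717 m3
Vol gravel = 1086 / (2.70 * 1000) = 0.402222 m3
Total solid + water volume = 0.974059 m3
Air = (1 - 0.974059) * 100 = 2.59%

2.59


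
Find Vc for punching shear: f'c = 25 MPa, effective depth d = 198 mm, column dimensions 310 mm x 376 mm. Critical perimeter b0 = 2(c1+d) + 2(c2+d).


b0 = 2*(310 + 198) + 2*(376 + 198) = 2164 mm
Vc = 0.33 * sqrt(25) * 2164 * 198 / 1000
= 706.98 kN

706.98


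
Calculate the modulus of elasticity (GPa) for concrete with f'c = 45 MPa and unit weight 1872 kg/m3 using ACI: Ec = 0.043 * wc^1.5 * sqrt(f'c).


Ec = 0.043 * 1872^1.5 * sqrt(45) / 1000
= 23.36 GPa

23.36


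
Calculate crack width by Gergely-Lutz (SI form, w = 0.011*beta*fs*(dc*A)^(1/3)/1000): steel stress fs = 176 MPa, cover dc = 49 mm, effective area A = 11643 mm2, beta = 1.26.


w = 0.011 * beta * fs * (dc * A)^(1/3) / 1000
= 0.011 * 1.26 * 176 * (49 * 11643)^(1/3) / 1000
= 0.202 mm

0.202


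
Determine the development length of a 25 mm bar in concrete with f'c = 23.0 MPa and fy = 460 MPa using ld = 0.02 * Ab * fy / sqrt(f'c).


Ab = pi * 25^2 / 4 = 490.874 mm2
ld = 0.02 * 490.874 * 460 / sqrt(23.0)
= 941.7 mm

941.7


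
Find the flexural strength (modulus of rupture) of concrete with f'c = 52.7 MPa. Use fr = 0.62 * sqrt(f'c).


fr = 0.62 * sqrt(52.7)
= 4.501 MPa

4.501


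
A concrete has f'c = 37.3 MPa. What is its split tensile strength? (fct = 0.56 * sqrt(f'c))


fct = 0.56 * sqrt(37.3)
= 0.56 * 6.107
= 3.42 MPa

3.42


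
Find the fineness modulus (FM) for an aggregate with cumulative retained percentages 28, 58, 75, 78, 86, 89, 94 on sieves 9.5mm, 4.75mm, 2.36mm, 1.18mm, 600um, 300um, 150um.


FM = sum(cumulative % retained) / 100
= 508 / 100
= 5.08

5.08


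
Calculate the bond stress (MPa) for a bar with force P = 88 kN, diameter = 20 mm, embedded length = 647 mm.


u = P / (pi * db * ld)
= 88 * 1000 / (pi * 20 * 647)
= 2.165 MPa

2.165


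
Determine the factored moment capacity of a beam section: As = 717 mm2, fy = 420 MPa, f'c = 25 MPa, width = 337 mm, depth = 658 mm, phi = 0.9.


a = As * fy / (0.85 * f'c * b)
= 717 * 420 / (0.85 * 25 * 337)
= 42.0513 mm
Mn = As * fy * (d - a/2) / 10^6
= 191.8185 kN-m
phi*Mn = 0.9 * 191.8185 = 172.64 kN-m

172.64


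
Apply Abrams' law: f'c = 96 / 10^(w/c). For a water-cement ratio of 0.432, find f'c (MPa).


f'c = 96 / 10^0.432
= 96 / 2.704
= 35.5 MPa

35.5


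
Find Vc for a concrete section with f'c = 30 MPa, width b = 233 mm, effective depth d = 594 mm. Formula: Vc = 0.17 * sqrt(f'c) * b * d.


Vc = 0.17 * sqrt(30) * 233 * 594 / 1000
= 128.87 kN

128.87


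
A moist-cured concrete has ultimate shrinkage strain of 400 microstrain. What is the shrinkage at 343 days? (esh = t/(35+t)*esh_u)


esh(343) = 343 / (35 + 343) * 400
= 343 / 378 * 400
= 363.0 microstrain

363.0


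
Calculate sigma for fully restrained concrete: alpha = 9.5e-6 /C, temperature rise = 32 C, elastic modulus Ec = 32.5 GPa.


sigma = alpha * dT * Ec
= 9.5e-6 * 32 * 32.5 * 1000
= 9.88 MPa

9.88


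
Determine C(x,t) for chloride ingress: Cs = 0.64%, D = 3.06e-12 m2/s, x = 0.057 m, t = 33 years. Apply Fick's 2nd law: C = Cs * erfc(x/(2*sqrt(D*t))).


t_seconds = 33 * 365.25 * 24 * 3600 = 1041400800.0 s
arg = 0.057 / (2 * sqrt(3.06e-12 * 1041400800.0))
= 0.5049
erfc(0.5049) = 0.4752
C = 0.64 * 0.4752 = 0.3042%

0.3042


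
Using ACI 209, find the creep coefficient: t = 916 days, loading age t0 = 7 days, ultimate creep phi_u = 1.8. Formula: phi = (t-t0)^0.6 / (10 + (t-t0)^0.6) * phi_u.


dt = 916 - 7 = 909
phi = 909^0.6 / (10 + 909^0.6) * 1.8
= 1.541

1.541


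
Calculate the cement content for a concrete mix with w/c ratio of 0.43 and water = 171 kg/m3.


Cement = water / (w/c)
= 171 / 0.43
= 397.7 kg/m3

397.7


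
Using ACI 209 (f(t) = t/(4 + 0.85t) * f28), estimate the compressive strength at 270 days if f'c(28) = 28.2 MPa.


f(270) = 270 / (4 + 0.85 * 270) * 28.2
= 270 / 233.5 * 28.2
= 32.61 MPa

32.61


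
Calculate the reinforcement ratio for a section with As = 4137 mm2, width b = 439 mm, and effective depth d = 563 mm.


rho = As / (b * d)
= 4137 / (439 * 563)
= 0.0167

0.0167


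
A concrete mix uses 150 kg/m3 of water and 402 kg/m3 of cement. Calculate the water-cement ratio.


w/c = water / cement
w/c = 150 / 402 = 0.373

0.373


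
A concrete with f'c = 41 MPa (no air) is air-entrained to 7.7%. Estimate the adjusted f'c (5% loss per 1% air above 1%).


Strength loss = (7.7 - 1) * 5 = 33.5%
f'c = 41 * (1 - 33.5/100)
= 27.27 MPa

27.27


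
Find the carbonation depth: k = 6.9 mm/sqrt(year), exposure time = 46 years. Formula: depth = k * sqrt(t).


depth = k * sqrt(t)
= 6.9 * sqrt(46)
= 46.8 mm

46.8


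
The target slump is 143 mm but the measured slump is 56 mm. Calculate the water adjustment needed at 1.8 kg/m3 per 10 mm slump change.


Difference = 143 - 56 = 87 mm
Water adjustment = 87 * 1.8 / 10 = 15.7 kg/m3

15.7


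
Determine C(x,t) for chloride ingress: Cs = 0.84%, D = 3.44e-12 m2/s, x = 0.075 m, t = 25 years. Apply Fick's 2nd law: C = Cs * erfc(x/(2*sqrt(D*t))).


t_seconds = 25 * 365.25 * 24 * 3600 = 788940000.0 s
arg = 0.075 / (2 * sqrt(3.44e-12 * 788940000.0))
= 0.7198
erfc(0.7198) = 0.3087
C = 0.84 * 0.3087 = 0.2593%

0.2593


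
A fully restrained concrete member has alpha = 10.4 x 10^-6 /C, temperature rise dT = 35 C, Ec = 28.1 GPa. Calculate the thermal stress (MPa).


sigma = alpha * dT * Ec
= 10.4e-6 * 35 * 28.1 * 1000
= 10.228 MPa

10.228


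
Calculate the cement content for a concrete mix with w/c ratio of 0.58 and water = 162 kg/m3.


Cement = water / (w/c)
= 162 / 0.58
= 279.3 kg/m3

279.3


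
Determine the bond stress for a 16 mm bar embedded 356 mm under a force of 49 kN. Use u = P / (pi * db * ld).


u = P / (pi * db * ld)
= 49 * 1000 / (pi * 16 * 356)
= 2.738 MPa

2.738


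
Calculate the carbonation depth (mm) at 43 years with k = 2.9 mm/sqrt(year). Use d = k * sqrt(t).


depth = k * sqrt(t)
= 2.9 * sqrt(43)
= 19.02 mm

19.02


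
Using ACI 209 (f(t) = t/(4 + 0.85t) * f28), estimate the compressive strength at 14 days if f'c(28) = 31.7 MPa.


f(14) = 14 / (4 + 0.85 * 14) * 31.7
= 14 / 15.9 * 31.7
= 27.91 MPa

27.91


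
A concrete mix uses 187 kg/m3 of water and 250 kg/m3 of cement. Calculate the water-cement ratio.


w/c = water / cement
w/c = 187 / 250 = 0.748

0.748


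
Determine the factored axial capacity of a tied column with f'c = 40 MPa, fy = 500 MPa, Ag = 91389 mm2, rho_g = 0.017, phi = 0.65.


Ast = rho * Ag = 0.017 * 91389 = 1553.613 mm2
phi*Pn = 0.65 * 0.80 * (0.85 * 40 * (91389 - 1553.613) + 500 * 1553.613) / 1000
= 1992.23 kN

1992.23


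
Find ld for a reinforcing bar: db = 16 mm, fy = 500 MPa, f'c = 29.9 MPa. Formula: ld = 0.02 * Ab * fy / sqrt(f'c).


Ab = pi * 16^2 / 4 = 201.062 mm2
ld = 0.02 * 201.062 * 500 / sqrt(29.9)
= 367.7 mm

367.7


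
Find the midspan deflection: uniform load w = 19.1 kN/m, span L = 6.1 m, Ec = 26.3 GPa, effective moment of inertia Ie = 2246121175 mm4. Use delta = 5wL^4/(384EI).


Convert: L = 6.1 m = 6100 mm, Ec = 26.3 GPa = 26300 MPa
delta = 5 * 19.1 * 6100^4 / (384 * 26300 * 2246121175)
= 5.83 mm

5.83


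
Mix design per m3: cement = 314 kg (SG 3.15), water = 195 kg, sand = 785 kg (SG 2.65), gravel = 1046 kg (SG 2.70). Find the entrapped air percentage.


Vol cement = 314 / (3.15 * 1000) = 0.099683 m3
Vol water = 195 / 1000 = 0.195 m3
Vol sand = 785 / (2.65 * 1000) = 0.296226 m3
Vol gravel = 1046 / (2.70 * 1000) = 0.387407 m3
Total solid + water volume = 0.978316 m3
Air = (1 - 0.978316) * 100 = 2.17%

2.17


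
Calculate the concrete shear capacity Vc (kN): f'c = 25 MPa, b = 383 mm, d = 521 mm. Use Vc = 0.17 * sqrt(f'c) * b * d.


Vc = 0.17 * sqrt(25) * 383 * 521 / 1000
= 169.61 kN

169.61


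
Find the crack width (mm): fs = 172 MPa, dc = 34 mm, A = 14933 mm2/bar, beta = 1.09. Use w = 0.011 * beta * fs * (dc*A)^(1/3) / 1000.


w = 0.011 * beta * fs * (dc * A)^(1/3) / 1000
= 0.011 * 1.09 * 172 * (34 * 14933)^(1/3) / 1000
= 0.165 mm

0.165


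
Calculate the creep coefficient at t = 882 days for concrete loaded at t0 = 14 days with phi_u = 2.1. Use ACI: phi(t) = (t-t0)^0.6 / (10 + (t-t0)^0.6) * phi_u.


dt = 882 - 14 = 868
phi = 868^0.6 / (10 + 868^0.6) * 2.1
= 1.791

1.791


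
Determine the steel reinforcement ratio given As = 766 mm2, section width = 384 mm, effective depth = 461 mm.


rho = As / (b * d)
= 766 / (384 * 461)
= 0.0043

0.0043


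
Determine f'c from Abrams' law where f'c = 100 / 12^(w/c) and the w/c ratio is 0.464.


f'c = 100 / 12^0.464
= 100 / 3.168
= 31.57 MPa

31.57


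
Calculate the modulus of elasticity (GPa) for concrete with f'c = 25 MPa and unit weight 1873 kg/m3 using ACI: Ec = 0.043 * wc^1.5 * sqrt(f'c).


Ec = 0.043 * 1873^1.5 * sqrt(25) / 1000
= 17.43 GPa

17.43


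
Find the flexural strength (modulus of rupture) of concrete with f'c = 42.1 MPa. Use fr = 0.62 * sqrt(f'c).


fr = 0.62 * sqrt(42.1)
= 4.023 MPa

4.023


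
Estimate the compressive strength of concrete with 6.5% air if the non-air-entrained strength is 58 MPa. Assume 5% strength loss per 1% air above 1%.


Strength loss = (6.5 - 1) * 5 = 27.5%
f'c = 58 * (1 - 27.5/100)
= 42.05 MPa

42.05


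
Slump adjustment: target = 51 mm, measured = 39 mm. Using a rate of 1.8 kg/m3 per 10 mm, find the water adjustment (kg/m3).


Difference = 51 - 39 = 12 mm
Water adjustment = 12 * 1.8 / 10 = 2.2 kg/m3

2.2


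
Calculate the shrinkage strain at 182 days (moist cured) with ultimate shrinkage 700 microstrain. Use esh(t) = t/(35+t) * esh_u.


esh(182) = 182 / (35 + 182) * 700
= 182 / 217 * 700
= 587.1 microstrain

587.1


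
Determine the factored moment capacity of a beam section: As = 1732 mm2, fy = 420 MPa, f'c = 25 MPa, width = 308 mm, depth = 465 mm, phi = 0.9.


a = As * fy / (0.85 * f'c * b)
= 1732 * 420 / (0.85 * 25 * 308)
= 111.1444 mm
Mn = As * fy * (d - a/2) / 10^6
= 297.8342 kN-m
phi*Mn = 0.9 * 297.8342 = 268.05 kN-m

268.05


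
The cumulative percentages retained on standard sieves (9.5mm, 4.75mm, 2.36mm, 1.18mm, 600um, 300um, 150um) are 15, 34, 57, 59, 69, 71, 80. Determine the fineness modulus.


FM = sum(cumulative % retained) / 100
= 385 / 100
= 3.85

3.85


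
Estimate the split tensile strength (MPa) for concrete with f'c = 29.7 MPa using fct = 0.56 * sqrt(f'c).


fct = 0.56 * sqrt(29.7)
= 0.56 * 5.45
= 3.052 MPa

3.052


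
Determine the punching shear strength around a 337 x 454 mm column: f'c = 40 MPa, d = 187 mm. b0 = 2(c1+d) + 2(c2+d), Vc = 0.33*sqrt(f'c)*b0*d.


b0 = 2*(337 + 187) + 2*(454 + 187) = 2330 mm
Vc = 0.33 * sqrt(40) * 2330 * 187 / 1000
= 909.37 kN

909.37


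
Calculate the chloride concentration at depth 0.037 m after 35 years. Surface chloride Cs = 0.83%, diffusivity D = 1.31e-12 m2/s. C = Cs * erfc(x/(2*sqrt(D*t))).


t_seconds = 35 * 365.25 * 24 * 3600 = 1104516000.0 s
arg = 0.037 / (2 * sqrt(1.31e-12 * 1104516000.0))
= 0.4864
erfc(0.4864) = 0.4916
C = 0.83 * 0.4916 = 0.408%

0.408


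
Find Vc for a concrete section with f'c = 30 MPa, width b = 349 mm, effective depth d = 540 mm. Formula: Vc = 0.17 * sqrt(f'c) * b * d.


Vc = 0.17 * sqrt(30) * 349 * 540 / 1000
= 175.48 kN

175.48


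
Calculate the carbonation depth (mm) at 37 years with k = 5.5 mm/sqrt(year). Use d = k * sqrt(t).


depth = k * sqrt(t)
= 5.5 * sqrt(37)
= 33.46 mm

33.46


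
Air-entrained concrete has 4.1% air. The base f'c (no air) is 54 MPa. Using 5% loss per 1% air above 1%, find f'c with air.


Strength loss = (4.1 - 1) * 5 = 15.5%
f'c = 54 * (1 - 15.5/100)
= 45.63 MPa

45.63


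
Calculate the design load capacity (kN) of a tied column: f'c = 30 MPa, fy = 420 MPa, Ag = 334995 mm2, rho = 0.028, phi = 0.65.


Ast = rho * Ag = 0.028 * 334995 = 9379.86 mm2
phi*Pn = 0.65 * 0.80 * (0.85 * 30 * (334995 - 9379.86) + 420 * 9379.86) / 1000
= 6366.22 kN

6366.22


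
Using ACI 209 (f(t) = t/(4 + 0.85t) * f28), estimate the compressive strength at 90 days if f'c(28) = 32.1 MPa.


f(90) = 90 / (4 + 0.85 * 90) * 32.1
= 90 / 80.5 * 32.1
= 35.89 MPa

35.89


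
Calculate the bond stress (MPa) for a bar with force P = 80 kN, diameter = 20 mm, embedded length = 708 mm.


u = P / (pi * db * ld)
= 80 * 1000 / (pi * 20 * 708)
= 1.798 MPa

1.798


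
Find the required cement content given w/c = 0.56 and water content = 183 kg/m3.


Cement = water / (w/c)
= 183 / 0.56
= 326.8 kg/m3

326.8


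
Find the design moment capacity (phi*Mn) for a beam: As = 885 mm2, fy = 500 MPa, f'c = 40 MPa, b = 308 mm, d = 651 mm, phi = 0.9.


a = As * fy / (0.85 * f'c * b)
= 885 * 500 / (0.85 * 40 * 308)
= 42.2555 mm
Mn = As * fy * (d - a/2) / 10^6
= 278.7185 kN-m
phi*Mn = 0.9 * 278.7185 = 250.85 kN-m

250.85


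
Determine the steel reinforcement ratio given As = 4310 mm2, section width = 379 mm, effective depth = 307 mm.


rho = As / (b * d)
= 4310 / (379 * 307)
= 0.037

0.037


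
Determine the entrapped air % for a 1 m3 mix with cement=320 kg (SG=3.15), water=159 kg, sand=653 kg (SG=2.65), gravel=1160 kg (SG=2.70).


Vol cement = 320 / (3.15 * 1000) = 0.101587 m3
Vol water = 159 / 1000 = 0.159 m3
Vol sand = 653 / (2.65 * 1000) = 0.246415 m3
Vol gravel = 1160 / (2.70 * 1000) = 0.42963 m3
Total solid + water volume = 0.936632 m3
Air = (1 - 0.936632) * 100 = 6.34%

6.34


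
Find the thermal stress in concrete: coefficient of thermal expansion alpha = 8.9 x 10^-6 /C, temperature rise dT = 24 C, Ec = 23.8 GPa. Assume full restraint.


sigma = alpha * dT * Ec
= 8.9e-6 * 24 * 23.8 * 1000
= 5.084 MPa

5.084


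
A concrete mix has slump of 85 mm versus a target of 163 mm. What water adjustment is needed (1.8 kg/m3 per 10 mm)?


Difference = 163 - 85 = 78 mm
Water adjustment = 78 * 1.8 / 10 = 14.0 kg/m3

14.0


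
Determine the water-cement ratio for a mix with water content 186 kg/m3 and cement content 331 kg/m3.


w/c = water / cement
w/c = 186 / 331 = 0.562

0.562


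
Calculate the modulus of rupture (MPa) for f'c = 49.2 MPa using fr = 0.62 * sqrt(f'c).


fr = 0.62 * sqrt(49.2)
= 4.349 MPa

4.349


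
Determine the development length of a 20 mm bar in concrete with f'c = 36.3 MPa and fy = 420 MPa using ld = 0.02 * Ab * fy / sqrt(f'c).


Ab = pi * 20^2 / 4 = 314.159 mm2
ld = 0.02 * 314.159 * 420 / sqrt(36.3)
= 438.0 mm

438.0


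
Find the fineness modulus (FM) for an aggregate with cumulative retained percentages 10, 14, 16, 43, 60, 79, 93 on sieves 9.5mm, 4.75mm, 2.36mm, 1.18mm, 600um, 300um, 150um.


FM = sum(cumulative % retained) / 100
= 315 / 100
= 3.15

3.15


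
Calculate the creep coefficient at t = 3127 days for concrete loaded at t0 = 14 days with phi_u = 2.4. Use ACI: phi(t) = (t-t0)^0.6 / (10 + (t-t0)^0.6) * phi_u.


dt = 3127 - 14 = 3113
phi = 3113^0.6 / (10 + 3113^0.6) * 2.4
= 2.222

2.222


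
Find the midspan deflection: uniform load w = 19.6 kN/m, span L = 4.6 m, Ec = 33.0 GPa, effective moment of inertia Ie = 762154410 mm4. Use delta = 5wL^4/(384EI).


Convert: L = 4.6 m = 4600 mm, Ec = 33.0 GPa = 33000 MPa
delta = 5 * 19.6 * 4600^4 / (384 * 33000 * 762154410)
= 4.54 mm

4.54


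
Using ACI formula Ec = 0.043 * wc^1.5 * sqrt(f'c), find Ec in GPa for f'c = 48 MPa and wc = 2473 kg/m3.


Ec = 0.043 * 2473^1.5 * sqrt(48) / 1000
= 36.64 GPa

36.64


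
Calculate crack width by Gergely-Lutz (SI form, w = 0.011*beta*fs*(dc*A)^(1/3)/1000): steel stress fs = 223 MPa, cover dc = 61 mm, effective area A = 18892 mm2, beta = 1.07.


w = 0.011 * beta * fs * (dc * A)^(1/3) / 1000
= 0.011 * 1.07 * 223 * (61 * 18892)^(1/3) / 1000
= 0.275 mm

0.275


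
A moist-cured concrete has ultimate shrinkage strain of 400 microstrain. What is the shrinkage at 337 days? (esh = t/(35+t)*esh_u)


esh(337) = 337 / (35 + 337) * 400
= 337 / 372 * 400
= 362.4 microstrain

362.4


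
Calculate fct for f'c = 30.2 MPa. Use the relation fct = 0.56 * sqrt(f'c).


fct = 0.56 * sqrt(30.2)
= 0.56 * 5.495
= 3.077 MPa

3.077


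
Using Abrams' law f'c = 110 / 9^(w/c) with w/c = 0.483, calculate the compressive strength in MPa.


f'c = 110 / 9^0.483
= 110 / 2.89
= 38.06 MPa

38.06


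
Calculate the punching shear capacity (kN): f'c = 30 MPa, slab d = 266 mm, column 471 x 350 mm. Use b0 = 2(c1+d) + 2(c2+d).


b0 = 2*(471 + 266) + 2*(350 + 266) = 2706 mm
Vc = 0.33 * sqrt(30) * 2706 * 266 / 1000
= 1301.02 kN

1301.02


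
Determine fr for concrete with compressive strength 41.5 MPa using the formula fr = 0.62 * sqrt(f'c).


fr = 0.62 * sqrt(41.5)
= 3.994 MPa

3.994


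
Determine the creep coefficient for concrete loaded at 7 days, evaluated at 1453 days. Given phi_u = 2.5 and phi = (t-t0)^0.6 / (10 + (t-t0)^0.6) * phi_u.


dt = 1453 - 7 = 1446
phi = 1446^0.6 / (10 + 1446^0.6) * 2.5
= 2.218

2.218


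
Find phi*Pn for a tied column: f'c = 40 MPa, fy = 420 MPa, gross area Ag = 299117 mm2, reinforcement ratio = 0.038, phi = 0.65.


Ast = rho * Ag = 0.038 * 299117 = 11366.446 mm2
phi*Pn = 0.65 * 0.80 * (0.85 * 40 * (299117 - 11366.446) + 420 * 11366.446) / 1000
= 7569.86 kN

7569.86


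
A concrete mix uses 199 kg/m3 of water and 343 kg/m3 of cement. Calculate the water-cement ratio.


w/c = water / cement
w/c = 199 / 343 = 0.58

0.58


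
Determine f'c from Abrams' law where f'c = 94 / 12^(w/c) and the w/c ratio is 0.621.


f'c = 94 / 12^0.621
= 94 / 4.679
= 20.09 MPa

20.09


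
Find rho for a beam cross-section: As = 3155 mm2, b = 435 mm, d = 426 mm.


rho = As / (b * d)
= 3155 / (435 * 426)
= 0.017

0.017


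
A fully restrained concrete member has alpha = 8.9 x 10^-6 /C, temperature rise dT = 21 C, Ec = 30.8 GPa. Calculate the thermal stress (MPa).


sigma = alpha * dT * Ec
= 8.9e-6 * 21 * 30.8 * 1000
= 5.757 MPa

5.757


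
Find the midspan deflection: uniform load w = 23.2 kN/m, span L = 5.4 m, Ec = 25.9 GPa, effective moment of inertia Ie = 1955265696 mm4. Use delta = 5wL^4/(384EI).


Convert: L = 5.4 m = 5400 mm, Ec = 25.9 GPa = 25900 MPa
delta = 5 * 23.2 * 5400^4 / (384 * 25900 * 1955265696)
= 5.07 mm

5.07


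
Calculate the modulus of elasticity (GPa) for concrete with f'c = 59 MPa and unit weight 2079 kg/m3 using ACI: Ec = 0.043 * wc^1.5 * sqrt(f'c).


Ec = 0.043 * 2079^1.5 * sqrt(59) / 1000
= 31.31 GPa

31.31


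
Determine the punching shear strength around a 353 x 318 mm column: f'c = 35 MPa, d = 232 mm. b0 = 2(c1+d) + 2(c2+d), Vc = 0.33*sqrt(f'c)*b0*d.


b0 = 2*(353 + 232) + 2*(318 + 232) = 2270 mm
Vc = 0.33 * sqrt(35) * 2270 * 232 / 1000
= 1028.16 kN

1028.16


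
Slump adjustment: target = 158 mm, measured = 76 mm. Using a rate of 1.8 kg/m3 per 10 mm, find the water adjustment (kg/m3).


Difference = 158 - 76 = 82 mm
Water adjustment = 82 * 1.8 / 10 = 14.8 kg/m3

14.8


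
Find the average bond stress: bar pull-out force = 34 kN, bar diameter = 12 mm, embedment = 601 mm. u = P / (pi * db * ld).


u = P / (pi * db * ld)
= 34 * 1000 / (pi * 12 * 601)
= 1.501 MPa

1.501


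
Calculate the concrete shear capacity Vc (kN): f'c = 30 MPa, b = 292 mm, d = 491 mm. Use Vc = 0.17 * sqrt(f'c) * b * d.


Vc = 0.17 * sqrt(30) * 292 * 491 / 1000
= 133.5 kN

133.5


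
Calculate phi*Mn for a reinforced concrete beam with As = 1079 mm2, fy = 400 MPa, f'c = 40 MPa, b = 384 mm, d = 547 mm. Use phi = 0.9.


a = As * fy / (0.85 * f'c * b)
= 1079 * 400 / (0.85 * 40 * 384)
= 33.0576 mm
Mn = As * fy * (d - a/2) / 10^6
= 228.9514 kN-m
phi*Mn = 0.9 * 228.9514 = 206.06 kN-m

206.06


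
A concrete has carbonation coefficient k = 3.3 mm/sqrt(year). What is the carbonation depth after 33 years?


depth = k * sqrt(t)
= 3.3 * sqrt(33)
= 18.96 mm

18.96


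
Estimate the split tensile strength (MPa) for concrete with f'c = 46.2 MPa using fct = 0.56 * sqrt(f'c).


fct = 0.56 * sqrt(46.2)
= 0.56 * 6.797
= 3.806 MPa

3.806


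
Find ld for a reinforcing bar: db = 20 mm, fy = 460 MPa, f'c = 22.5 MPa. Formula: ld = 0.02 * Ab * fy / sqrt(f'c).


Ab = pi * 20^2 / 4 = 314.159 mm2
ld = 0.02 * 314.159 * 460 / sqrt(22.5)
= 609.3 mm

609.3


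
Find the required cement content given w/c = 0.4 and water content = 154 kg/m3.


Cement = water / (w/c)
= 154 / 0.4
= 385.0 kg/m3

385.0


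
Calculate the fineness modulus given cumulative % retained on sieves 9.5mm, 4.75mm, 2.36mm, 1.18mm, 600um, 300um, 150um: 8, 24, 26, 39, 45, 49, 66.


FM = sum(cumulative % retained) / 100
= 257 / 100
= 2.57

2.57


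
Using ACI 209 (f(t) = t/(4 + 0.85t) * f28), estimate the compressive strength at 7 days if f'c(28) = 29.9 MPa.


f(7) = 7 / (4 + 0.85 * 7) * 29.9
= 7 / 9.95 * 29.9
= 21.04 MPa

21.04


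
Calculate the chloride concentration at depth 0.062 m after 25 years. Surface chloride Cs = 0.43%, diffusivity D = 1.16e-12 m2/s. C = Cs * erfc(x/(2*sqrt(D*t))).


t_seconds = 25 * 365.25 * 24 * 3600 = 788940000.0 s
arg = 0.062 / (2 * sqrt(1.16e-12 * 788940000.0))
= 1.0247
erfc(1.0247) = 0.1473
C = 0.43 * 0.1473 = 0.0633%

0.0633


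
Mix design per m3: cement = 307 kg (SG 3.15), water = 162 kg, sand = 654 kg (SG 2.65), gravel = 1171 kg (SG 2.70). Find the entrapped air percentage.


Vol cement = 307 / (3.15 * 1000) = 0.09746 m3
Vol water = 162 / 1000 = 0.162 m3
Vol sand = 654 / (2.65 * 1000) = 0.246792 m3
Vol gravel = 1171 / (2.70 * 1000) = 0.433704 m3
Total solid + water volume = 0.939956 m3
Air = (1 - 0.939956) * 100 = 6.0%

6.0


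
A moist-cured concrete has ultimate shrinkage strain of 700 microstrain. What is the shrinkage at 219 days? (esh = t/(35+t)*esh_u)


esh(219) = 219 / (35 + 219) * 700
= 219 / 254 * 700
= 603.5 microstrain

603.5


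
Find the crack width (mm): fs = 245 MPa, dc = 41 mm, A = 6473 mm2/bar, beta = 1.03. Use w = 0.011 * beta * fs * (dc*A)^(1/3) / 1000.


w = 0.011 * beta * fs * (dc * A)^(1/3) / 1000
= 0.011 * 1.03 * 245 * (41 * 6473)^(1/3) / 1000
= 0.178 mm

0.178


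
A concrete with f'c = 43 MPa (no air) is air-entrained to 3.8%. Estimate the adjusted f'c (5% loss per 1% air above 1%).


Strength loss = (3.8 - 1) * 5 = 14.0%
f'c = 43 * (1 - 14.0/100)
= 36.98 MPa

36.98


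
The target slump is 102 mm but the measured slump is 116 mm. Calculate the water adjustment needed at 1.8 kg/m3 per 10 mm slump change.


Difference = 102 - 116 = -14 mm
Water adjustment = -14 * 1.8 / 10 = -2.5 kg/m3

-2.5


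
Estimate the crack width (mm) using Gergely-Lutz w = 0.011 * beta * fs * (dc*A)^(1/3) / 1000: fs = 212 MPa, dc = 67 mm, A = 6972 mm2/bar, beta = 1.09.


w = 0.011 * beta * fs * (dc * A)^(1/3) / 1000
= 0.011 * 1.09 * 212 * (67 * 6972)^(1/3) / 1000
= 0.197 mm

0.197


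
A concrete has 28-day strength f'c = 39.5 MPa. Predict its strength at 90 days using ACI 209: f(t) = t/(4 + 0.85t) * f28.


f(90) = 90 / (4 + 0.85 * 90) * 39.5
= 90 / 80.5 * 39.5
= 44.16 MPa

44.16


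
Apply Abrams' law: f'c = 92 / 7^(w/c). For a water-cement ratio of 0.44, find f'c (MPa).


f'c = 92 / 7^0.44
= 92 / 2.354
= 39.08 MPa

39.08


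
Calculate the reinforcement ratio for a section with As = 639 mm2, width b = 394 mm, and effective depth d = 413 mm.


rho = As / (b * d)
= 639 / (394 * 413)
= 0.0039

0.0039


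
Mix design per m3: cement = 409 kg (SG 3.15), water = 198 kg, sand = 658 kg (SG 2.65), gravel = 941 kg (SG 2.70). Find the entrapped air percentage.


Vol cement = 409 / (3.15 * 1000) = 0.129841 m3
Vol water = 198 / 1000 = 0.198 m3
Vol sand = 658 / (2.65 * 1000) = 0.248302 m3
Vol gravel = 941 / (2.70 * 1000) = 0.348519 m3
Total solid + water volume = 0.924662 m3
Air = (1 - 0.924662) * 100 = 7.53%

7.53


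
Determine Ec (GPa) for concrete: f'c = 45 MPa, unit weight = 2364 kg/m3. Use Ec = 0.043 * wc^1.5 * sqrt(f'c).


Ec = 0.043 * 2364^1.5 * sqrt(45) / 1000
= 33.15 GPa

33.15


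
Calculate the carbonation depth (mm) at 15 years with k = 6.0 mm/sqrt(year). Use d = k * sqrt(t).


depth = k * sqrt(t)
= 6.0 * sqrt(15)
= 23.24 mm

23.24


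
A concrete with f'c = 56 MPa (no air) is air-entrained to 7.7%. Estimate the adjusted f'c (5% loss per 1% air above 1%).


Strength loss = (7.7 - 1) * 5 = 33.5%
f'c = 56 * (1 - 33.5/100)
= 37.24 MPa

37.24


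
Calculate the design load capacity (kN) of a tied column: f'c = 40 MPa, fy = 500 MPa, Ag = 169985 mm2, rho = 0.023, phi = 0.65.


Ast = rho * Ag = 0.023 * 169985 = 3909.655 mm2
phi*Pn = 0.65 * 0.80 * (0.85 * 40 * (169985 - 3909.655) + 500 * 3909.655) / 1000
= 3952.72 kN

3952.72


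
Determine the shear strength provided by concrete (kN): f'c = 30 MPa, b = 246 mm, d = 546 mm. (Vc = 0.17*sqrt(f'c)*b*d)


Vc = 0.17 * sqrt(30) * 246 * 546 / 1000
= 125.07 kN

125.07


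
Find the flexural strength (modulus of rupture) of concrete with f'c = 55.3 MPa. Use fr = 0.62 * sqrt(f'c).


fr = 0.62 * sqrt(55.3)
= 4.611 MPa

4.611


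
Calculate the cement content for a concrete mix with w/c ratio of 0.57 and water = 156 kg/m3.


Cement = water / (w/c)
= 156 / 0.57
= 273.7 kg/m3

273.7


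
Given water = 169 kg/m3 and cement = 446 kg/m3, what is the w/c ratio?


w/c = water / cement
w/c = 169 / 446 = 0.379

0.379


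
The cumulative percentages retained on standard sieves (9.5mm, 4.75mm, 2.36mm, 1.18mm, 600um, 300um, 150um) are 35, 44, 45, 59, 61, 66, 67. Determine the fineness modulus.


FM = sum(cumulative % retained) / 100
= 377 / 100
= 3.77

3.77


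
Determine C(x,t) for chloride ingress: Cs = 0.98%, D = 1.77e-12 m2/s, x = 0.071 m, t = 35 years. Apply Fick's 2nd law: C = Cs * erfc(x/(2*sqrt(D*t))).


t_seconds = 35 * 365.25 * 24 * 3600 = 1104516000.0 s
arg = 0.071 / (2 * sqrt(1.77e-12 * 1104516000.0))
= 0.8029
erfc(0.8029) = 0.2562
C = 0.98 * 0.2562 = 0.2511%

0.2511


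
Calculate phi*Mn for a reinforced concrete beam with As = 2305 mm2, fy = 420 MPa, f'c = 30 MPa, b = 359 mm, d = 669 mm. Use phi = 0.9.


a = As * fy / (0.85 * f'c * b)
= 2305 * 420 / (0.85 * 30 * 359)
= 105.7513 mm
Mn = As * fy * (d - a/2) / 10^6
= 596.47 kN-m
phi*Mn = 0.9 * 596.47 = 536.82 kN-m

536.82


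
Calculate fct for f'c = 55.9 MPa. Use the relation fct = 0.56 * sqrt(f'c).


fct = 0.56 * sqrt(55.9)
= 0.56 * 7.477
= 4.187 MPa

4.187


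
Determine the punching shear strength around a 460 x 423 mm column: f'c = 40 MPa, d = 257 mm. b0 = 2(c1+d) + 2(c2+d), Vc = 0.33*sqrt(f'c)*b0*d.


b0 = 2*(460 + 257) + 2*(423 + 257) = 2794 mm
Vc = 0.33 * sqrt(40) * 2794 * 257 / 1000
= 1498.66 kN

1498.66


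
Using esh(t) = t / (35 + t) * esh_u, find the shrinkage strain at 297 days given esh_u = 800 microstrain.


esh(297) = 297 / (35 + 297) * 800
= 297 / 332 * 800
= 715.7 microstrain

715.7


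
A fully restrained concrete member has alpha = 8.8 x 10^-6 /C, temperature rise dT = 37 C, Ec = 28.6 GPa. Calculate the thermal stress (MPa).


sigma = alpha * dT * Ec
= 8.8e-6 * 37 * 28.6 * 1000
= 9.312 MPa

9.312


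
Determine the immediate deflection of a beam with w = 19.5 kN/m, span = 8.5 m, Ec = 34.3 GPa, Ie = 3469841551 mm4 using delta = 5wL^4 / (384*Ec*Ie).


Convert: L = 8.5 m = 8500 mm, Ec = 34.3 GPa = 34300 MPa
delta = 5 * 19.5 * 8500^4 / (384 * 34300 * 3469841551)
= 11.14 mm

11.14


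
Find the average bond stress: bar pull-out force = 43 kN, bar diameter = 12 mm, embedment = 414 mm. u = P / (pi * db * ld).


u = P / (pi * db * ld)
= 43 * 1000 / (pi * 12 * 414)
= 2.755 MPa

2.755


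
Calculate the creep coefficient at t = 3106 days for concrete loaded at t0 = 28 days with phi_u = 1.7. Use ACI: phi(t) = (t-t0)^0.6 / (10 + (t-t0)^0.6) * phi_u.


dt = 3106 - 28 = 3078
phi = 3078^0.6 / (10 + 3078^0.6) * 1.7
= 1.573

1.573


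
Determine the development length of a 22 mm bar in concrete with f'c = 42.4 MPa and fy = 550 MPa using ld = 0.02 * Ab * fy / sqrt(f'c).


Ab = pi * 22^2 / 4 = 380.133 mm2
ld = 0.02 * 380.133 * 550 / sqrt(42.4)
= 642.2 mm

642.2


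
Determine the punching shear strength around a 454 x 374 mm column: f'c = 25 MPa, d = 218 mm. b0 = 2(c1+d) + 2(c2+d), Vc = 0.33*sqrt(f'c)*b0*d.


b0 = 2*(454 + 218) + 2*(374 + 218) = 2528 mm
Vc = 0.33 * sqrt(25) * 2528 * 218 / 1000
= 909.32 kN

909.32


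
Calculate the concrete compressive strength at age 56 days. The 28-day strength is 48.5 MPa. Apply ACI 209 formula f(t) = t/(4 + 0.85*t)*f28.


f(56) = 56 / (4 + 0.85 * 56) * 48.5
= 56 / 51.6 * 48.5
= 52.64 MPa

52.64


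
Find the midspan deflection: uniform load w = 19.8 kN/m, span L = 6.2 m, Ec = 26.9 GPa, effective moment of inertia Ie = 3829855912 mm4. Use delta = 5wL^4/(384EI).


Convert: L = 6.2 m = 6200 mm, Ec = 26.9 GPa = 26900 MPa
delta = 5 * 19.8 * 6200^4 / (384 * 26900 * 3829855912)
= 3.7 mm

3.7


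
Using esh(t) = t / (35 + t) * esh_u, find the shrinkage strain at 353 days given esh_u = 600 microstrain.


esh(353) = 353 / (35 + 353) * 600
= 353 / 388 * 600
= 545.9 microstrain

545.9


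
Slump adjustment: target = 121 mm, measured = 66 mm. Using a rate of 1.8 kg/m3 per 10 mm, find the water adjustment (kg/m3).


Difference = 121 - 66 = 55 mm
Water adjustment = 55 * 1.8 / 10 = 9.9 kg/m3

9.9


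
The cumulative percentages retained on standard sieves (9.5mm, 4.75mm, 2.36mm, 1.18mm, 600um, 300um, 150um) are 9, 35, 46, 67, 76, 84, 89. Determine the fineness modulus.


FM = sum(cumulative % retained) / 100
= 406 / 100
= 4.06

4.06


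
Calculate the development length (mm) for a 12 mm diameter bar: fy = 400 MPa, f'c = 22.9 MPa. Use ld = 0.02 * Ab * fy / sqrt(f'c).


Ab = pi * 12^2 / 4 = 113.097 mm2
ld = 0.02 * 113.097 * 400 / sqrt(22.9)
= 189.1 mm

189.1


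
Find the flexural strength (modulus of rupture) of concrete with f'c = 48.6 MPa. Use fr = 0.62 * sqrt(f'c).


fr = 0.62 * sqrt(48.6)
= 4.322 MPa

4.322


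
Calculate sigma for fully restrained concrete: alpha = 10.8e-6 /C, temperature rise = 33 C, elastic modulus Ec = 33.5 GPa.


sigma = alpha * dT * Ec
= 10.8e-6 * 33 * 33.5 * 1000
= 11.939 MPa

11.939


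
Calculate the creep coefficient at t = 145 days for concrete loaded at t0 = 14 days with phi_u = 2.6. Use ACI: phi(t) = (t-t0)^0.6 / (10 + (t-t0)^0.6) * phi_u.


dt = 145 - 14 = 131
phi = 131^0.6 / (10 + 131^0.6) * 2.6
= 1.692

1.692


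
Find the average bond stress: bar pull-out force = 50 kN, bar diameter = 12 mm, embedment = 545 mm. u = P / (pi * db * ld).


u = P / (pi * db * ld)
= 50 * 1000 / (pi * 12 * 545)
= 2.434 MPa

2.434


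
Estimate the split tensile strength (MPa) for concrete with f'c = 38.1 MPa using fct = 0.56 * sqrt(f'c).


fct = 0.56 * sqrt(38.1)
= 0.56 * 6.173
= 3.457 MPa

3.457


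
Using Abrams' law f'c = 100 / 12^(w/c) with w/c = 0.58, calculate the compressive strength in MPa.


f'c = 100 / 12^0.58
= 100 / 4.226
= 23.66 MPa

23.66


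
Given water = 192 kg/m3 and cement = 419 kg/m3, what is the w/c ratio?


w/c = water / cement
w/c = 192 / 419 = 0.458

0.458


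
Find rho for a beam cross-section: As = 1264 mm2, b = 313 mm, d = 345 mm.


rho = As / (b * d)
= 1264 / (313 * 345)
= 0.0117

0.0117


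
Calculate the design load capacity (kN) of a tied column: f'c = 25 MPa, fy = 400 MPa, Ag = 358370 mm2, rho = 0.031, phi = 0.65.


Ast = rho * Ag = 0.031 * 358370 = 11109.47 mm2
phi*Pn = 0.65 * 0.80 * (0.85 * 25 * (358370 - 11109.47) + 400 * 11109.47) / 1000
= 6148.0 kN

6148.0


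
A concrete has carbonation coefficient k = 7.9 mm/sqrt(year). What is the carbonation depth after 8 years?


depth = k * sqrt(t)
= 7.9 * sqrt(8)
= 22.34 mm

22.34


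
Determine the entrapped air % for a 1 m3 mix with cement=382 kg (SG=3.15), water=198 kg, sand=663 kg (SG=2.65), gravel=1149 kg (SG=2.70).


Vol cement = 382 / (3.15 * 1000) = 0.12127 m3
Vol water = 198 / 1000 = 0.198 m3
Vol sand = 663 / (2.65 * 1000) = 0.250189 m3
Vol gravel = 1149 / (2.70 * 1000) = 0.425556 m3
Total solid + water volume = 0.995014 m3
Air = (1 - 0.995014) * 100 = 0.5%

0.5


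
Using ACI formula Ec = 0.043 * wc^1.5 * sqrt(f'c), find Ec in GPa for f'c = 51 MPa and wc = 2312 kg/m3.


Ec = 0.043 * 2312^1.5 * sqrt(51) / 1000
= 34.14 GPa

34.14


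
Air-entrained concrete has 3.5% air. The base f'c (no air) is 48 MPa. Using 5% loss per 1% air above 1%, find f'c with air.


Strength loss = (3.5 - 1) * 5 = 12.5%
f'c = 48 * (1 - 12.5/100)
= 42.0 MPa

42.0


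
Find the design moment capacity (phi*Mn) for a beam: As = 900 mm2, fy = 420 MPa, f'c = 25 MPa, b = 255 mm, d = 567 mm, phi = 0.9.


a = As * fy / (0.85 * f'c * b)
= 900 * 420 / (0.85 * 25 * 255)
= 69.7578 mm
Mn = As * fy * (d - a/2) / 10^6
= 201.1418 kN-m
phi*Mn = 0.9 * 201.1418 = 181.03 kN-m

181.03


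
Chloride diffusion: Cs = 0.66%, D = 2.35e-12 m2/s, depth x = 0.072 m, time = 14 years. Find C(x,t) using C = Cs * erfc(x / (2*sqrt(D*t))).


t_seconds = 14 * 365.25 * 24 * 3600 = 441806400.0 s
arg = 0.072 / (2 * sqrt(2.35e-12 * 441806400.0))
= 1.1173
erfc(1.1173) = 0.1141
C = 0.66 * 0.1141 = 0.0753%

0.0753


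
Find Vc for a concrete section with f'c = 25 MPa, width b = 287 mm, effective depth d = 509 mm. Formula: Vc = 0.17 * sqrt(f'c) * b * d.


Vc = 0.17 * sqrt(25) * 287 * 509 / 1000
= 124.17 kN

124.17


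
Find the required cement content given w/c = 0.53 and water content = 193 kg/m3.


Cement = water / (w/c)
= 193 / 0.53
= 364.2 kg/m3

364.2


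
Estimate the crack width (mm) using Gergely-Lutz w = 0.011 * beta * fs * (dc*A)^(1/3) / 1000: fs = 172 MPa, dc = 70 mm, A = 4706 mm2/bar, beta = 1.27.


w = 0.011 * beta * fs * (dc * A)^(1/3) / 1000
= 0.011 * 1.27 * 172 * (70 * 4706)^(1/3) / 1000
= 0.166 mm

0.166


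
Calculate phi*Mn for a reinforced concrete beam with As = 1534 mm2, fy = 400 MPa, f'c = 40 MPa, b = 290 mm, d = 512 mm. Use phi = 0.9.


a = As * fy / (0.85 * f'c * b)
= 1534 * 400 / (0.85 * 40 * 290)
= 62.2312 mm
Mn = As * fy * (d - a/2) / 10^6
= 295.0707 kN-m
phi*Mn = 0.9 * 295.0707 = 265.56 kN-m

265.56


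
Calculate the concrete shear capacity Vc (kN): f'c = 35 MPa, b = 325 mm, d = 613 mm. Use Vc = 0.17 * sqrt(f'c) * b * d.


Vc = 0.17 * sqrt(35) * 325 * 613 / 1000
= 200.37 kN

200.37


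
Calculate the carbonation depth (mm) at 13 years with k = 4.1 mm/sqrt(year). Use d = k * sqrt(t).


depth = k * sqrt(t)
= 4.1 * sqrt(13)
= 14.78 mm

14.78


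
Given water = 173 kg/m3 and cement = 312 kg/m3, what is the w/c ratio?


w/c = water / cement
w/c = 173 / 312 = 0.554

0.554


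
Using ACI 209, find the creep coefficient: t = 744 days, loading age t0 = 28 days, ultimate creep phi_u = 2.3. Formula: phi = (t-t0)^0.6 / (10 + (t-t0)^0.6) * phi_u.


dt = 744 - 28 = 716
phi = 716^0.6 / (10 + 716^0.6) * 2.3
= 1.927

1.927


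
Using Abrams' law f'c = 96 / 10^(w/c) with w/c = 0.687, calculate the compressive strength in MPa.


f'c = 96 / 10^0.687
= 96 / 4.864
= 19.74 MPa

19.74


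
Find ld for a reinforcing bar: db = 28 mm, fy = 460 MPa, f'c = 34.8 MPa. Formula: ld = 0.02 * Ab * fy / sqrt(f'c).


Ab = pi * 28^2 / 4 = 615.752 mm2
ld = 0.02 * 615.752 * 460 / sqrt(34.8)
= 960.3 mm

960.3


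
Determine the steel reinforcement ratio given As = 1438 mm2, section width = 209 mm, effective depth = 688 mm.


rho = As / (b * d)
= 1438 / (209 * 688)
= 0.01

0.01


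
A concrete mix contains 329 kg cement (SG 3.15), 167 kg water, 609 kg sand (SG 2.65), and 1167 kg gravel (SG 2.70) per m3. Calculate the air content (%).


Vol cement = 329 / (3.15 * 1000) = 0.104444 m3
Vol water = 167 / 1000 = 0.167 m3
Vol sand = 609 / (2.65 * 1000) = 0.229811 m3
Vol gravel = 1167 / (2.70 * 1000) = 0.432222 m3
Total solid + water volume = 0.933478 m3
Air = (1 - 0.933478) * 100 = 6.65%

6.65


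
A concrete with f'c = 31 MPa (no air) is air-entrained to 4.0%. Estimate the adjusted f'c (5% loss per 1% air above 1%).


Strength loss = (4.0 - 1) * 5 = 15.0%
f'c = 31 * (1 - 15.0/100)
= 26.35 MPa

26.35


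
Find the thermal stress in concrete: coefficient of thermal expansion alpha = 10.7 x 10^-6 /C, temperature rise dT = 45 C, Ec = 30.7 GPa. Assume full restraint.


sigma = alpha * dT * Ec
= 10.7e-6 * 45 * 30.7 * 1000
= 14.782 MPa

14.782


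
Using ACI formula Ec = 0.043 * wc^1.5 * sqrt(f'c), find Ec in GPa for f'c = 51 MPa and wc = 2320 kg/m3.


Ec = 0.043 * 2320^1.5 * sqrt(51) / 1000
= 34.32 GPa

34.32


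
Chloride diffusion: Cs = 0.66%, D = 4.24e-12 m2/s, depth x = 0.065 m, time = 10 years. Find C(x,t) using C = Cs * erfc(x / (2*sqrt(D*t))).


t_seconds = 10 * 365.25 * 24 * 3600 = 315576000.0 s
arg = 0.065 / (2 * sqrt(4.24e-12 * 315576000.0))
= 0.8885
erfc(0.8885) = 0.2089
C = 0.66 * 0.2089 = 0.1379%

0.1379


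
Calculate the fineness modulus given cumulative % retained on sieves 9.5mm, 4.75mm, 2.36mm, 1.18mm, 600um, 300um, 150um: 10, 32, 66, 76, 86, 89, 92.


FM = sum(cumulative % retained) / 100
= 451 / 100
= 4.51

4.51


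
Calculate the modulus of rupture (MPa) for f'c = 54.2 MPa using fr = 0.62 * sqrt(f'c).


fr = 0.62 * sqrt(54.2)
= 4.564 MPa

4.564


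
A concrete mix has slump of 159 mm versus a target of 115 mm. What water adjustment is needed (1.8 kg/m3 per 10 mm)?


Difference = 115 - 159 = -44 mm
Water adjustment = -44 * 1.8 / 10 = -7.9 kg/m3

-7.9


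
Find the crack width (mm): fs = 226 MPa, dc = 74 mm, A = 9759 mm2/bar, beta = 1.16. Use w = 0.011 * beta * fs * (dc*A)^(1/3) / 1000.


w = 0.011 * beta * fs * (dc * A)^(1/3) / 1000
= 0.011 * 1.16 * 226 * (74 * 9759)^(1/3) / 1000
= 0.259 mm

0.259
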